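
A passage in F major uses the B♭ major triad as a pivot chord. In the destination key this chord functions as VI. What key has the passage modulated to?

The numeral VI denotes a major triad on scale degree 6. With B♭ on degree 6, the tonic of the new key is D.
Degree 6 carries a major triad in minor keys, so the destination is D minor.
Check: the diatonic triads of D minor (natural minor) are Dm (i), Edim (ii°), F (III), Gm (iv), Am (v), B♭ (VI), C (VII) — B♭ major is indeed VI.

D minor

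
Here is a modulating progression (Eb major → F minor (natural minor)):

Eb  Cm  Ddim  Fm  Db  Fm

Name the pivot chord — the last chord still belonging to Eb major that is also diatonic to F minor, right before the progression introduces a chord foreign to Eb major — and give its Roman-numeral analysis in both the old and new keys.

Fm — ii in Eb major, i in F minor

Chords diatonic to Eb major: Eb, Fm, Gm, Ab, Bb, Cm, Ddim.
Reading the progression, the first chord not in that set is Db, so the modulation leaves Eb major there.
The chord immediately before Db is Fm, which is diatonic to both keys: ii in Eb major and i in F minor.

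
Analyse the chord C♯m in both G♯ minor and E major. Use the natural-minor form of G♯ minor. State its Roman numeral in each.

The scale of G♯ minor (natural minor) is G♯ A♯ B C♯ D♯ E F♯; C♯ is degree 4, and the triad built there (C♯-E-G♯) is minor, so it is iv.
The scale of E major is E F♯ G♯ A B C♯ D♯; C♯ is degree 6, and the triad built there (C♯-E-G♯) is minor, so it is vi.

iv in G♯ minor; vi in E major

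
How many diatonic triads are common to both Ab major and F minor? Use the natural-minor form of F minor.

Diatonic triads of Ab major: Ab (I), Bbm (ii), Cm (iii), Db (IV), Eb (V), Fm (vi), Gdim (vii°).
Diatonic triads of F minor (natural minor): Fm (i), Gdim (ii°), Ab (III), Bbm (iv), Cm (v), Db (VI), Eb (VII).
Matching root and quality in both lists: Ab, Bbm, Cm, Db, Eb, Fm, Gdim.
That gives 7 common triads.

7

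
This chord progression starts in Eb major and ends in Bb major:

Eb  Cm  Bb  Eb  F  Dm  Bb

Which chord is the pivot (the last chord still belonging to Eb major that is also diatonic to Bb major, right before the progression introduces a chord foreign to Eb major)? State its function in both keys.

Eb — I in Eb major, IV in Bb major

Chords diatonic to Eb major: Eb, Fm, Gm, Ab, Bb, Cm, Ddim.
Reading the progression, the first chord not in that set is F, so the modulation leaves Eb major there.
The chord immediately before F is Eb, which is diatonic to both keys: I in Eb major and IV in Bb major.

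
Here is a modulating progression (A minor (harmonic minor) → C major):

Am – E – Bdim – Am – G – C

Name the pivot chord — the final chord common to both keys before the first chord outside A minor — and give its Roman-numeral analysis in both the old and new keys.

Am — i in A minor, vi in C major

Chords diatonic to A minor: Am, Bdim, Caug, Dm, E, F, G#dim.
Reading the progression, the first chord not in that set is G, so the modulation leaves A minor there.
The chord immediately before G is Am, which is diatonic to both keys: i in A minor and vi in C major.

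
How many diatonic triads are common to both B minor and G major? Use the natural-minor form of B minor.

4

Diatonic triads of B minor (natural minor): Bm (i), C#dim (ii°), D (III), Em (iv), F#m (v), G (VI), A (VII).
Diatonic triads of G major: G (I), Am (ii), Bm (iii), C (IV), D (V), Em (vi), F#dim (vii°).
Matching root and quality in both lists: Bm, D, Em, G.
That gives 4 common triads.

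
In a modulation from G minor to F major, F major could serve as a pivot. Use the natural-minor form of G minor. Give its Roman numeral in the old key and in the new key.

The scale of G minor (natural minor) is G A Bb C D Eb F; F is degree 7, and the triad built there (F-A-C) is major, so it is VII.
The scale of F major is F G A Bb C D E; F is degree 1, and the triad built there (F-A-C) is major, so it is I.

VII in G minor; I in F major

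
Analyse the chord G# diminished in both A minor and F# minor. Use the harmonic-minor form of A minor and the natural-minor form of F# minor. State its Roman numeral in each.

vii° in A minor; ii° in F# minor

The scale of A minor (harmonic minor) is A B C D E F G#; G# is degree 7, and the triad built there (G#-B-D) is diminished, so it is vii°.
The scale of F# minor (natural minor) is F# G# A B C# D E; G# is degree 2, and the triad built there (G#-B-D) is diminished, so it is ii°.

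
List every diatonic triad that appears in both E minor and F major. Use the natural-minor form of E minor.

Am, C

Triads in E minor (natural minor): Em (i), F♯dim (ii°), G (III), Am (iv), Bm (v), C (VI), D (VII).
Triads in F major: F (I), Gm (ii), Am (iii), B♭ (IV), C (V), Dm (vi), Edim (vii°).
Shared triads with their functions: Am (iv in E minor, iii in F major); C (VI in E minor, V in F major).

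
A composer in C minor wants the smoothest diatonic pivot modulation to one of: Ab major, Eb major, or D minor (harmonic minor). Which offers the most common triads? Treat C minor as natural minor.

Triads of C minor (natural minor): Cm (i), Ddim (ii°), Eb (III), Fm (iv), Gm (v), Ab (VI), Bb (VII).
Ab major shares 4: Cm, Eb, Fm, Ab.
Eb major shares 7: Cm, Ddim, Eb, Fm, Gm, Ab, Bb.
D minor (harmonic minor) shares 2: Gm, Bb.
The most common triads (7) are shared with Eb major.

Eb major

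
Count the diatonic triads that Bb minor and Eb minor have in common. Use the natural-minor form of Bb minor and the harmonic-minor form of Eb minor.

1

Diatonic triads of Bb minor (natural minor): Bbm (i), Cdim (ii°), Db (III), Ebm (iv), Fm (v), Gb (VI), Ab (VII).
Diatonic triads of Eb minor (harmonic minor): Ebm (i), Fdim (ii°), Gbaug (III+), Abm (iv), Bb (V), Cb (VI), Ddim (vii°).
Matching root and quality in both lists: Ebm.
That gives 1 common triad.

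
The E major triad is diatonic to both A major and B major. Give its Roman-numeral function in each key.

The scale of A major is A B C# D E F# G#; E is degree 5, and the triad built there (E-G#-B) is major, so it is V.
The scale of B major is B C# D# E F# G# A#; E is degree 4, and the triad built there (E-G#-B) is major, so it is IV.

V in A major; IV in B major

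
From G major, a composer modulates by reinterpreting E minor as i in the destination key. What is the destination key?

E minor

The numeral i denotes a minor triad on scale degree 1. With E on degree 1, the tonic of the new key is E.
Degree 1 carries a minor triad in minor keys, so the destination is E minor.
Check: the diatonic triads of E minor (natural minor) are Em (i), F#dim (ii°), G (III), Am (iv), Bm (v), C (VI), D (VII) — E minor is indeed i.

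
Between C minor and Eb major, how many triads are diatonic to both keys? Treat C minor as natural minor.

Diatonic triads of C minor (natural minor): Cm (i), Ddim (ii°), Eb (III), Fm (iv), Gm (v), Ab (VI), Bb (VII).
Diatonic triads of Eb major: Eb (I), Fm (ii), Gm (iii), Ab (IV), Bb (V), Cm (vi), Ddim (vii°).
Matching root and quality in both lists: Cm, Ddim, Eb, Fm, Gm, Ab, Bb.
That gives 7 common triads.

7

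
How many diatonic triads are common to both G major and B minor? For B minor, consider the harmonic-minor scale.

Diatonic triads of G major: G major (I), A minor (ii), B minor (iii), C major (IV), D major (V), E minor (vi), F# diminished (vii°).
Diatonic triads of B minor (harmonic minor): B minor (i), C# diminished (ii°), D augmented (III+), E minor (iv), F# major (V), G major (VI), A# diminished (vii°).
Matching root and quality in both lists: G major, B minor, E minor.
That gives 3 common triads.

3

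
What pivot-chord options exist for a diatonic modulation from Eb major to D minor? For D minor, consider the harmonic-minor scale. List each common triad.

Gm, Bb

Triads in Eb major: Eb major (I), F minor (ii), G minor (iii), Ab major (IV), Bb major (V), C minor (vi), D diminished (vii°).
Triads in D minor (harmonic minor): D minor (i), E diminished (ii°), F augmented (III+), G minor (iv), A major (V), Bb major (VI), C# diminished (vii°).
Shared triads with their functions: G minor (iii in Eb major, iv in D minor); Bb major (V in Eb major, VI in D minor).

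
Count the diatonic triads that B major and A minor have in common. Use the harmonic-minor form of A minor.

Diatonic triads of B major: B major (I), C# minor (ii), D# minor (iii), E major (IV), F# major (V), G# minor (vi), A# diminished (vii°).
Diatonic triads of A minor (harmonic minor): A minor (i), B diminished (ii°), C augmented (III+), D minor (iv), E major (V), F major (VI), G# diminished (vii°).
Matching root and quality in both lists: E major.
That gives 1 common triad.

1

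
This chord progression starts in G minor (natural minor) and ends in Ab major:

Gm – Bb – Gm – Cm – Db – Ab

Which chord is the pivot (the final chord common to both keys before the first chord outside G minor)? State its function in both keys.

Cm — iv in G minor, iii in Ab major

Chords diatonic to G minor: Gm, Adim, Bb, Cm, Dm, Eb, F.
Reading the progression, the first chord not in that set is Db, so the modulation leaves G minor there.
The chord immediately before Db is Cm, which is diatonic to both keys: iv in G minor and iii in Ab major.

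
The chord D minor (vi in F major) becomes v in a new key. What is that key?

G minor

The numeral v denotes a minor triad on scale degree 5. With D on degree 5, the tonic of the new key is G.
Degree 5 carries a minor triad in natural-minor keys, so the destination is G minor.
Check: the diatonic triads of G minor (natural minor) are Gm (i), Adim (ii°), Bb (III), Cm (iv), Dm (v), Eb (VI), F (VII) — D minor is indeed v.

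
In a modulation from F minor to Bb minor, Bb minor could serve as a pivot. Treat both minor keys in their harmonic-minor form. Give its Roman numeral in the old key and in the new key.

iv in F minor; i in Bb minor

The scale of F minor (harmonic minor) is F G Ab Bb C Db E; Bb is degree 4, and the triad built there (Bb-Db-F) is minor, so it is iv.
The scale of Bb minor (harmonic minor) is Bb C Db Eb F Gb A; Bb is degree 1, and the triad built there (Bb-Db-F) is minor, so it is i.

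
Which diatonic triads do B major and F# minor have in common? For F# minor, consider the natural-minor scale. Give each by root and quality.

Triads in B major: B (I), C#m (ii), D#m (iii), E (IV), F# (V), G#m (vi), A#dim (vii°).
Triads in F# minor (natural minor): F#m (i), G#dim (ii°), A (III), Bm (iv), C#m (v), D (VI), E (VII).
Shared triads with their functions: C#m (ii in B major, v in F# minor); E (IV in B major, VII in F# minor).

C#m, E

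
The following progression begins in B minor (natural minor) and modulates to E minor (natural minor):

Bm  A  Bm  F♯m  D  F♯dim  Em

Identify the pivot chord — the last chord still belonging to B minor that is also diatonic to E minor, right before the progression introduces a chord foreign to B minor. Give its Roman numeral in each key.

Chords diatonic to B minor: Bm, C♯dim, D, Em, F♯m, G, A.
Reading the progression, the first chord not in that set is F♯dim, so the modulation leaves B minor there.
The chord immediately before F♯dim is D, which is diatonic to both keys: III in B minor and VII in E minor.

D — III in B minor, VII in E minor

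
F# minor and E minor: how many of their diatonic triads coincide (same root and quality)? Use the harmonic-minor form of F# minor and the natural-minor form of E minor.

Diatonic triads of F# minor (harmonic minor): F#m (i), G#dim (ii°), Aaug (III+), Bm (iv), C# (V), D (VI), E#dim (vii°).
Diatonic triads of E minor (natural minor): Em (i), F#dim (ii°), G (III), Am (iv), Bm (v), C (VI), D (VII).
Matching root and quality in both lists: Bm, D.
That gives 2 common triads.

2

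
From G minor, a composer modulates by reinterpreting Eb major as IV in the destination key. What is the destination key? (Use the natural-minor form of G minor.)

Bb major

The numeral IV denotes a major triad on scale degree 4. With Eb on degree 4, the tonic of the new key is Bb.
Degree 4 carries a major triad in major keys, so the destination is Bb major.
Check: the diatonic triads of Bb major are Bb (I), Cm (ii), Dm (iii), Eb (IV), F (V), Gm (vi), Adim (vii°) — Eb major is indeed IV.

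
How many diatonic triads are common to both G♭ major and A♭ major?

2

Diatonic triads of G♭ major: G♭ (I), A♭m (ii), B♭m (iii), C♭ (IV), D♭ (V), E♭m (vi), Fdim (vii°).
Diatonic triads of A♭ major: A♭ (I), B♭m (ii), Cm (iii), D♭ (IV), E♭ (V), Fm (vi), Gdim (vii°).
Matching root and quality in both lists: B♭m, D♭.
That gives 2 common triads.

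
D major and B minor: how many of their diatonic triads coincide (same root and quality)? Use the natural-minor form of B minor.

7

Diatonic triads of D major: D major (I), E minor (ii), F# minor (iii), G major (IV), A major (V), B minor (vi), C# diminished (vii°).
Diatonic triads of B minor (natural minor): B minor (i), C# diminished (ii°), D major (III), E minor (iv), F# minor (v), G major (VI), A major (VII).
Matching root and quality in both lists: D major, E minor, F# minor, G major, A major, B minor, C# diminished.
That gives 7 common triads.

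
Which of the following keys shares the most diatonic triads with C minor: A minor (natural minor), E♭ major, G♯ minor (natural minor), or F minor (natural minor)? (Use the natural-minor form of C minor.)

E♭ major

Triads of C minor (natural minor): Cm (i), Ddim (ii°), E♭ (III), Fm (iv), Gm (v), A♭ (VI), B♭ (VII).
A minor (natural minor) shares 0: none.
E♭ major shares 7: Cm, Ddim, E♭, Fm, Gm, A♭, B♭.
G♯ minor (natural minor) shares 0: none.
F minor (natural minor) shares 4: Cm, E♭, Fm, A♭.
The most common triads (7) are shared with E♭ major.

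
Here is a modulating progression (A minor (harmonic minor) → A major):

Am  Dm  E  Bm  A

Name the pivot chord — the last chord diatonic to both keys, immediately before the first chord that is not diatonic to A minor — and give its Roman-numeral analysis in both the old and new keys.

E — V in A minor, V in A major

Chords diatonic to A minor: Am, Bdim, Caug, Dm, E, F, G#dim.
Reading the progression, the first chord not in that set is Bm, so the modulation leaves A minor there.
The chord immediately before Bm is E, which is diatonic to both keys: V in A minor and V in A major.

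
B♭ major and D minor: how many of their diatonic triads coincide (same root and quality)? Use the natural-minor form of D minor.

4

Diatonic triads of B♭ major: B♭ major (I), C minor (ii), D minor (iii), E♭ major (IV), F major (V), G minor (vi), A diminished (vii°).
Diatonic triads of D minor (natural minor): D minor (i), E diminished (ii°), F major (III), G minor (iv), A minor (v), B♭ major (VI), C major (VII).
Matching root and quality in both lists: B♭ major, D minor, F major, G minor.
That gives 4 common triads.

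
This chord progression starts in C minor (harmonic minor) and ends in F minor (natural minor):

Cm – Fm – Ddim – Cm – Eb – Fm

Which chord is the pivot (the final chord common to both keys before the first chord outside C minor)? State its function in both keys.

Chords diatonic to C minor: Cm, Ddim, Ebaug, Fm, G, Ab, Bdim.
Reading the progression, the first chord not in that set is Eb, so the modulation leaves C minor there.
The chord immediately before Eb is Cm, which is diatonic to both keys: i in C minor and v in F minor.

Cm — i in C minor, v in F minor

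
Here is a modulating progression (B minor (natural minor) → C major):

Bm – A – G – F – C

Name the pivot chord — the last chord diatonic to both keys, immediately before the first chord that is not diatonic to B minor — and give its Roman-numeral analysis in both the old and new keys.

G — VI in B minor, V in C major

Chords diatonic to B minor: Bm, C#dim, D, Em, F#m, G, A.
Reading the progression, the first chord not in that set is F, so the modulation leaves B minor there.
The chord immediately before F is G, which is diatonic to both keys: VI in B minor and V in C major.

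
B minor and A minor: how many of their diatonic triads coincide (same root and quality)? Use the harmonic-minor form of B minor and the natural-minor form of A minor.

2

Diatonic triads of B minor (harmonic minor): Bm (i), C#dim (ii°), Daug (III+), Em (iv), F# (V), G (VI), A#dim (vii°).
Diatonic triads of A minor (natural minor): Am (i), Bdim (ii°), C (III), Dm (iv), Em (v), F (VI), G (VII).
Matching root and quality in both lists: Em, G.
That gives 2 common triads.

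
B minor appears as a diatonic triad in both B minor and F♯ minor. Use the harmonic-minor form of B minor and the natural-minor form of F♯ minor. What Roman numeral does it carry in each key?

The scale of B minor (harmonic minor) is B C♯ D E F♯ G A♯; B is degree 1, and the triad built there (B-D-F♯) is minor, so it is i.
The scale of F♯ minor (natural minor) is F♯ G♯ A B C♯ D E; B is degree 4, and the triad built there (B-D-F♯) is minor, so it is iv.

i in B minor; iv in F♯ minor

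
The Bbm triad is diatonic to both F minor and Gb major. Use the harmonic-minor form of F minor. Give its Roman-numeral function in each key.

iv in F minor; iii in Gb major

The scale of F minor (harmonic minor) is F G Ab Bb C Db E; Bb is degree 4, and the triad built there (Bb-Db-F) is minor, so it is iv.
The scale of Gb major is Gb Ab Bb Cb Db Eb F; Bb is degree 3, and the triad built there (Bb-Db-F) is minor, so it is iii.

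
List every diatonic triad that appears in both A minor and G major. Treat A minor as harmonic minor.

Triads in A minor (harmonic minor): Am (i), Bdim (ii°), Caug (III+), Dm (iv), E (V), F (VI), G#dim (vii°).
Triads in G major: G (I), Am (ii), Bm (iii), C (IV), D (V), Em (vi), F#dim (vii°).
Shared triads with their functions: Am (i in A minor, ii in G major).

Am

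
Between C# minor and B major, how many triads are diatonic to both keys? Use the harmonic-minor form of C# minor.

1

Diatonic triads of C# minor (harmonic minor): C# minor (i), D# diminished (ii°), E augmented (III+), F# minor (iv), G# major (V), A major (VI), B# diminished (vii°).
Diatonic triads of B major: B major (I), C# minor (ii), D# minor (iii), E major (IV), F# major (V), G# minor (vi), A# diminished (vii°).
Matching root and quality in both lists: C# minor.
That gives 1 common triad.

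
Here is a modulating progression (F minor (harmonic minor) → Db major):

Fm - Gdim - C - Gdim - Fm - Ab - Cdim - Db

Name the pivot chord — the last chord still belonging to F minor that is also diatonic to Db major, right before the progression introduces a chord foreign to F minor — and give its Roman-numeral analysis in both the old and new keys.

Fm — i in F minor, iii in Db major

Chords diatonic to F minor: Fm, Gdim, Abaug, Bbm, C, Db, Edim.
Reading the progression, the first chord not in that set is Ab, so the modulation leaves F minor there.
The chord immediately before Ab is Fm, which is diatonic to both keys: i in F minor and iii in Db major.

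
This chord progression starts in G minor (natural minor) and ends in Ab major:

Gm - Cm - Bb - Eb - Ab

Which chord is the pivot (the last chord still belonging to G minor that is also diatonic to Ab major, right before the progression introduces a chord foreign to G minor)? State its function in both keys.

Chords diatonic to G minor: Gm, Adim, Bb, Cm, Dm, Eb, F.
Reading the progression, the first chord not in that set is Ab, so the modulation leaves G minor there.
The chord immediately before Ab is Eb, which is diatonic to both keys: VI in G minor and V in Ab major.

Eb — VI in G minor, V in Ab major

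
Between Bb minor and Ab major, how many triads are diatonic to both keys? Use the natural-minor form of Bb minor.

Diatonic triads of Bb minor (natural minor): Bb minor (i), C diminished (ii°), Db major (III), Eb minor (iv), F minor (v), Gb major (VI), Ab major (VII).
Diatonic triads of Ab major: Ab major (I), Bb minor (ii), C minor (iii), Db major (IV), Eb major (V), F minor (vi), G diminished (vii°).
Matching root and quality in both lists: Bb minor, Db major, F minor, Ab major.
That gives 4 common triads.

4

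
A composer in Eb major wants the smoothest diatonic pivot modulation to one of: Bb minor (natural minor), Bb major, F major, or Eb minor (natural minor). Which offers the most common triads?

Triads of Eb major: Eb major (I), F minor (ii), G minor (iii), Ab major (IV), Bb major (V), C minor (vi), D diminished (vii°).
Bb minor (natural minor) shares 2: Fm, Ab.
Bb major shares 4: Eb, Gm, Bb, Cm.
F major shares 2: Gm, Bb.
Eb minor (natural minor) shares 0: none.
The most common triads (4) are shared with Bb major.

Bb major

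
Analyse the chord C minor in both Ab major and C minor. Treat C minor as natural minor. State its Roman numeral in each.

iii in Ab major; i in C minor

The scale of Ab major is Ab Bb C Db Eb F G; C is degree 3, and the triad built there (C-Eb-G) is minor, so it is iii.
The scale of C minor (natural minor) is C D Eb F G Ab Bb; C is degree 1, and the triad built there (C-Eb-G) is minor, so it is i.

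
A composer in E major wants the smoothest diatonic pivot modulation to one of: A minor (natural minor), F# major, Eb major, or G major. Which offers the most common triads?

Triads of E major: E (I), F#m (ii), G#m (iii), A (IV), B (V), C#m (vi), D#dim (vii°).
A minor (natural minor) shares 0: none.
F# major shares 2: G#m, B.
Eb major shares 0: none.
G major shares 0: none.
The most common triads (2) are shared with F# major.

F# major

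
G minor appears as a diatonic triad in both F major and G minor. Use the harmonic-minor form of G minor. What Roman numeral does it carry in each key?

The scale of F major is F G A Bb C D E; G is degree 2, and the triad built there (G-Bb-D) is minor, so it is ii.
The scale of G minor (harmonic minor) is G A Bb C D Eb F#; G is degree 1, and the triad built there (G-Bb-D) is minor, so it is i.

ii in F major; i in G minor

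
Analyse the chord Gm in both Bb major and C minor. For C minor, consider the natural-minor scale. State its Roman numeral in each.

vi in Bb major; v in C minor

The scale of Bb major is Bb C D Eb F G A; G is degree 6, and the triad built there (G-Bb-D) is minor, so it is vi.
The scale of C minor (natural minor) is C D Eb F G Ab Bb; G is degree 5, and the triad built there (G-Bb-D) is minor, so it is v.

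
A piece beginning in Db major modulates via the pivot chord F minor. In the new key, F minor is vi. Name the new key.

The numeral vi denotes a minor triad on scale degree 6. With F on degree 6, the tonic of the new key is Ab.
Degree 6 carries a minor triad in major keys, so the destination is Ab major.
Check: the diatonic triads of Ab major are Ab (I), Bbm (ii), Cm (iii), Db (IV), Eb (V), Fm (vi), Gdim (vii°) — F minor is indeed vi.

Ab major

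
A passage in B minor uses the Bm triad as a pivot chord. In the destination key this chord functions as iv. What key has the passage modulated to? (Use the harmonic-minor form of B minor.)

The numeral iv denotes a minor triad on scale degree 4. With B on degree 4, the tonic of the new key is F♯.
Degree 4 carries a minor triad in minor keys, so the destination is F♯ minor.
Check: the diatonic triads of F♯ minor (natural minor) are F♯m (i), G♯dim (ii°), A (III), Bm (iv), C♯m (v), D (VI), E (VII) — Bm is indeed iv.

F♯ minor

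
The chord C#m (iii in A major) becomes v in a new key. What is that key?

The numeral v denotes a minor triad on scale degree 5. With C# on degree 5, the tonic of the new key is F#.
Degree 5 carries a minor triad in natural-minor keys, so the destination is F# minor.
Check: the diatonic triads of F# minor (natural minor) are F#m (i), G#dim (ii°), A (III), Bm (iv), C#m (v), D (VI), E (VII) — C#m is indeed v.

F# minor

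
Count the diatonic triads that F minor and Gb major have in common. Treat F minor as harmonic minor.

2

Diatonic triads of F minor (harmonic minor): Fm (i), Gdim (ii°), Abaug (III+), Bbm (iv), C (V), Db (VI), Edim (vii°).
Diatonic triads of Gb major: Gb (I), Abm (ii), Bbm (iii), Cb (IV), Db (V), Ebm (vi), Fdim (vii°).
Matching root and quality in both lists: Bbm, Db.
That gives 2 common triads.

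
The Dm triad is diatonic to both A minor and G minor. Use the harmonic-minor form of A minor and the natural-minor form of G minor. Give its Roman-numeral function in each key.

iv in A minor; v in G minor

The scale of A minor (harmonic minor) is A B C D E F G#; D is degree 4, and the triad built there (D-F-A) is minor, so it is iv.
The scale of G minor (natural minor) is G A Bb C D Eb F; D is degree 5, and the triad built there (D-F-A) is minor, so it is v.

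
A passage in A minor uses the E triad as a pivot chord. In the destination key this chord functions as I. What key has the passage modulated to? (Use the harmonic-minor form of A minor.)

E major

The numeral I denotes a major triad on scale degree 1. With E on degree 1, the tonic of the new key is E.
Degree 1 carries a major triad in major keys, so the destination is E major.
Check: the diatonic triads of E major are E (I), F♯m (ii), G♯m (iii), A (IV), B (V), C♯m (vi), D♯dim (vii°) — E is indeed I.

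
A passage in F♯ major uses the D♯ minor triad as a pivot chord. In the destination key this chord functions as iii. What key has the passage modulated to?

The numeral iii denotes a minor triad on scale degree 3. With D♯ on degree 3, the tonic of the new key is B.
Degree 3 carries a minor triad in major keys, so the destination is B major.
Check: the diatonic triads of B major are B (I), C♯m (ii), D♯m (iii), E (IV), F♯ (V), G♯m (vi), A♯dim (vii°) — D♯ minor is indeed iii.

B major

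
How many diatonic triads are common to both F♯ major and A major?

Diatonic triads of F♯ major: F♯ major (I), G♯ minor (ii), A♯ minor (iii), B major (IV), C♯ major (V), D♯ minor (vi), E♯ diminished (vii°).
Diatonic triads of A major: A major (I), B minor (ii), C♯ minor (iii), D major (IV), E major (V), F♯ minor (vi), G♯ diminished (vii°).
No triad has the same root and quality in both keys.

0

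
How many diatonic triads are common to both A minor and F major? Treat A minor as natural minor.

4

Diatonic triads of A minor (natural minor): Am (i), Bdim (ii°), C (III), Dm (iv), Em (v), F (VI), G (VII).
Diatonic triads of F major: F (I), Gm (ii), Am (iii), B♭ (IV), C (V), Dm (vi), Edim (vii°).
Matching root and quality in both lists: Am, C, Dm, F.
That gives 4 common triads.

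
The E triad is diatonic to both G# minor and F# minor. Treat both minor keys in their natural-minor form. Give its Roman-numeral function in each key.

The scale of G# minor (natural minor) is G# A# B C# D# E F#; E is degree 6, and the triad built there (E-G#-B) is major, so it is VI.
The scale of F# minor (natural minor) is F# G# A B C# D E; E is degree 7, and the triad built there (E-G#-B) is major, so it is VII.

VI in G# minor; VII in F# minor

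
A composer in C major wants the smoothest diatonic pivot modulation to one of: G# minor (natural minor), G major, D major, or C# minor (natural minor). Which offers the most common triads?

G major

Triads of C major: C (I), Dm (ii), Em (iii), F (IV), G (V), Am (vi), Bdim (vii°).
G# minor (natural minor) shares 0: none.
G major shares 4: C, Em, G, Am.
D major shares 2: Em, G.
C# minor (natural minor) shares 0: none.
The most common triads (4) are shared with G major.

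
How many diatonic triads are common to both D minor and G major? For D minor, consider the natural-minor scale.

2

Diatonic triads of D minor (natural minor): D minor (i), E diminished (ii°), F major (III), G minor (iv), A minor (v), Bb major (VI), C major (VII).
Diatonic triads of G major: G major (I), A minor (ii), B minor (iii), C major (IV), D major (V), E minor (vi), F# diminished (vii°).
Matching root and quality in both lists: A minor, C major.
That gives 2 common triads.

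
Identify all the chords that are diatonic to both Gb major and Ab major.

Triads in Gb major: Gb (I), Abm (ii), Bbm (iii), Cb (IV), Db (V), Ebm (vi), Fdim (vii°).
Triads in Ab major: Ab (I), Bbm (ii), Cm (iii), Db (IV), Eb (V), Fm (vi), Gdim (vii°).
Shared triads with their functions: Bbm (iii in Gb major, ii in Ab major); Db (V in Gb major, IV in Ab major).

Bbm, Db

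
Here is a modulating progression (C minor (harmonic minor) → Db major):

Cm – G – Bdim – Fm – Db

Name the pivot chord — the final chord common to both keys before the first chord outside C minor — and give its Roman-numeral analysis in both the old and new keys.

Chords diatonic to C minor: Cm, Ddim, Ebaug, Fm, G, Ab, Bdim.
Reading the progression, the first chord not in that set is Db, so the modulation leaves C minor there.
The chord immediately before Db is Fm, which is diatonic to both keys: iv in C minor and iii in Db major.

Fm — iv in C minor, iii in Db major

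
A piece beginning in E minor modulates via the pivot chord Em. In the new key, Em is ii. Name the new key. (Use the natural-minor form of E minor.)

D major

The numeral ii denotes a minor triad on scale degree 2. With E on degree 2, the tonic of the new key is D.
Degree 2 carries a minor triad in major keys, so the destination is D major.
Check: the diatonic triads of D major are D (I), Em (ii), F#m (iii), G (IV), A (V), Bm (vi), C#dim (vii°) — Em is indeed ii.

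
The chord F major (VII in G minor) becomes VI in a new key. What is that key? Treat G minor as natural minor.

The numeral VI denotes a major triad on scale degree 6. With F on degree 6, the tonic of the new key is A.
Degree 6 carries a major triad in minor keys, so the destination is A minor.
Check: the diatonic triads of A minor (natural minor) are Am (i), Bdim (ii°), C (III), Dm (iv), Em (v), F (VI), G (VII) — F major is indeed VI.

A minor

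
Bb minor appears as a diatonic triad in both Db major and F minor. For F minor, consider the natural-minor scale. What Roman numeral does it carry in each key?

The scale of Db major is Db Eb F Gb Ab Bb C; Bb is degree 6, and the triad built there (Bb-Db-F) is minor, so it is vi.
The scale of F minor (natural minor) is F G Ab Bb C Db Eb; Bb is degree 4, and the triad built there (Bb-Db-F) is minor, so it is iv.

vi in Db major; iv in F minor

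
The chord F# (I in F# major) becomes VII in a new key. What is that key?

G# minor

The numeral VII denotes a major triad on scale degree 7. With F# on degree 7, the tonic of the new key is G#.
Degree 7 carries a major triad in natural-minor keys, so the destination is G# minor.
Check: the diatonic triads of G# minor (natural minor) are G#m (i), A#dim (ii°), B (III), C#m (iv), D#m (v), E (VI), F# (VII) — F# is indeed VII.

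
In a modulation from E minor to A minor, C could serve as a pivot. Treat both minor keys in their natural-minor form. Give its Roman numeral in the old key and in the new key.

The scale of E minor (natural minor) is E F# G A B C D; C is degree 6, and the triad built there (C-E-G) is major, so it is VI.
The scale of A minor (natural minor) is A B C D E F G; C is degree 3, and the triad built there (C-E-G) is major, so it is III.

VI in E minor; III in A minor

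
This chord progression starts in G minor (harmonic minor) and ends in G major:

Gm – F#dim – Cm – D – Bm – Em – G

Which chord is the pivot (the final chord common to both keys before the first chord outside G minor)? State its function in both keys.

Chords diatonic to G minor: Gm, Adim, Bbaug, Cm, D, Eb, F#dim.
Reading the progression, the first chord not in that set is Bm, so the modulation leaves G minor there.
The chord immediately before Bm is D, which is diatonic to both keys: V in G minor and V in G major.

D — V in G minor, V in G major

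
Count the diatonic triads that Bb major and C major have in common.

Diatonic triads of Bb major: Bb (I), Cm (ii), Dm (iii), Eb (IV), F (V), Gm (vi), Adim (vii°).
Diatonic triads of C major: C (I), Dm (ii), Em (iii), F (IV), G (V), Am (vi), Bdim (vii°).
Matching root and quality in both lists: Dm, F.
That gives 2 common triads.

2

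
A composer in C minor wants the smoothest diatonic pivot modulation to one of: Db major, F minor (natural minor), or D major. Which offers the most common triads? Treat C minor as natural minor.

Triads of C minor (natural minor): C minor (i), D diminished (ii°), Eb major (III), F minor (iv), G minor (v), Ab major (VI), Bb major (VII).
Db major shares 2: Fm, Ab.
F minor (natural minor) shares 4: Cm, Eb, Fm, Ab.
D major shares 0: none.
The most common triads (4) are shared with F minor.

F minor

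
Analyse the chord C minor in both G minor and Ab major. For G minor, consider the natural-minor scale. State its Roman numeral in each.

The scale of G minor (natural minor) is G A Bb C D Eb F; C is degree 4, and the triad built there (C-Eb-G) is minor, so it is iv.
The scale of Ab major is Ab Bb C Db Eb F G; C is degree 3, and the triad built there (C-Eb-G) is minor, so it is iii.

iv in G minor; iii in Ab major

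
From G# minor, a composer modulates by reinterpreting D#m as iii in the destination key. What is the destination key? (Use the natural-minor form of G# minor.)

The numeral iii denotes a minor triad on scale degree 3. With D# on degree 3, the tonic of the new key is B.
Degree 3 carries a minor triad in major keys, so the destination is B major.
Check: the diatonic triads of B major are B (I), C#m (ii), D#m (iii), E (IV), F# (V), G#m (vi), A#dim (vii°) — D#m is indeed iii.

B major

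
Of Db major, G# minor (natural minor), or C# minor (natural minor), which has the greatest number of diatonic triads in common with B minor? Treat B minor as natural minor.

C# minor

Triads of B minor (natural minor): Bm (i), C#dim (ii°), D (III), Em (iv), F#m (v), G (VI), A (VII).
Db major shares 0: none.
G# minor (natural minor) shares 0: none.
C# minor (natural minor) shares 2: F#m, A.
The most common triads (2) are shared with C# minor.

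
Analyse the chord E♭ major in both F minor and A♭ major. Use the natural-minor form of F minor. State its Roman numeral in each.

The scale of F minor (natural minor) is F G A♭ B♭ C D♭ E♭; E♭ is degree 7, and the triad built there (E♭-G-B♭) is major, so it is VII.
The scale of A♭ major is A♭ B♭ C D♭ E♭ F G; E♭ is degree 5, and the triad built there (E♭-G-B♭) is major, so it is V.

VII in F minor; V in A♭ major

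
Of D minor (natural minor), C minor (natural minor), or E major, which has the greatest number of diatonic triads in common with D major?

E major

Triads of D major: D major (I), E minor (ii), F# minor (iii), G major (IV), A major (V), B minor (vi), C# diminished (vii°).
D minor (natural minor) shares 0: none.
C minor (natural minor) shares 0: none.
E major shares 2: F#m, A.
The most common triads (2) are shared with E major.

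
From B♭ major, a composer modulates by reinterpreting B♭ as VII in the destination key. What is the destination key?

C minor

The numeral VII denotes a major triad on scale degree 7. With B♭ on degree 7, the tonic of the new key is C.
Degree 7 carries a major triad in natural-minor keys, so the destination is C minor.
Check: the diatonic triads of C minor (natural minor) are Cm (i), Ddim (ii°), E♭ (III), Fm (iv), Gm (v), A♭ (VI), B♭ (VII) — B♭ is indeed VII.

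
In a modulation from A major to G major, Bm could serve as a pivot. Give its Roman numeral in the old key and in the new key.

ii in A major; iii in G major

The scale of A major is A B C# D E F# G#; B is degree 2, and the triad built there (B-D-F#) is minor, so it is ii.
The scale of G major is G A B C D E F#; B is degree 3, and the triad built there (B-D-F#) is minor, so it is iii.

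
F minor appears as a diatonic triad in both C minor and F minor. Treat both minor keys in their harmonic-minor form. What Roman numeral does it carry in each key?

iv in C minor; i in F minor

The scale of C minor (harmonic minor) is C D Eb F G Ab B; F is degree 4, and the triad built there (F-Ab-C) is minor, so it is iv.
The scale of F minor (harmonic minor) is F G Ab Bb C Db E; F is degree 1, and the triad built there (F-Ab-C) is minor, so it is i.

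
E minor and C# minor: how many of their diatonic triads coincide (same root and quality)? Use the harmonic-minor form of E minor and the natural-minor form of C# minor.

2

Diatonic triads of E minor (harmonic minor): Em (i), F#dim (ii°), Gaug (III+), Am (iv), B (V), C (VI), D#dim (vii°).
Diatonic triads of C# minor (natural minor): C#m (i), D#dim (ii°), E (III), F#m (iv), G#m (v), A (VI), B (VII).
Matching root and quality in both lists: B, D#dim.
That gives 2 common triads.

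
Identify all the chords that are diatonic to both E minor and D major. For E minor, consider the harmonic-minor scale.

Triads in E minor (harmonic minor): Em (i), F♯dim (ii°), Gaug (III+), Am (iv), B (V), C (VI), D♯dim (vii°).
Triads in D major: D (I), Em (ii), F♯m (iii), G (IV), A (V), Bm (vi), C♯dim (vii°).
Shared triads with their functions: Em (i in E minor, ii in D major).

Em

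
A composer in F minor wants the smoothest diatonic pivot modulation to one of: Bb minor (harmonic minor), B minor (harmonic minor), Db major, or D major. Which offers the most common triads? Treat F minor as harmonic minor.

Triads of F minor (harmonic minor): Fm (i), Gdim (ii°), Abaug (III+), Bbm (iv), C (V), Db (VI), Edim (vii°).
Bb minor (harmonic minor) shares 1: Bbm.
B minor (harmonic minor) shares 0: none.
Db major shares 3: Fm, Bbm, Db.
D major shares 0: none.
The most common triads (3) are shared with Db major.

Db major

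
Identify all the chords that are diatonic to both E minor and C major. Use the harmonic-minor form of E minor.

Em, Am, C

Triads in E minor (harmonic minor): Em (i), F#dim (ii°), Gaug (III+), Am (iv), B (V), C (VI), D#dim (vii°).
Triads in C major: C (I), Dm (ii), Em (iii), F (IV), G (V), Am (vi), Bdim (vii°).
Shared triads with their functions: Em (i in E minor, iii in C major); Am (iv in E minor, vi in C major); C (VI in E minor, I in C major).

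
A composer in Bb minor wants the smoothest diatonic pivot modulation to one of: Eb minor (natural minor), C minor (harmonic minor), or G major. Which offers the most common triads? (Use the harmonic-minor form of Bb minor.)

Eb minor

Triads of Bb minor (harmonic minor): Bb minor (i), C diminished (ii°), Db augmented (III+), Eb minor (iv), F major (V), Gb major (VI), A diminished (vii°).
Eb minor (natural minor) shares 3: Bbm, Ebm, Gb.
C minor (harmonic minor) shares 0: none.
G major shares 0: none.
The most common triads (3) are shared with Eb minor.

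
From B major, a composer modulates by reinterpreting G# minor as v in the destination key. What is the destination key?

C# minor

The numeral v denotes a minor triad on scale degree 5. With G# on degree 5, the tonic of the new key is C#.
Degree 5 carries a minor triad in natural-minor keys, so the destination is C# minor.
Check: the diatonic triads of C# minor (natural minor) are C#m (i), D#dim (ii°), E (III), F#m (iv), G#m (v), A (VI), B (VII) — G# minor is indeed v.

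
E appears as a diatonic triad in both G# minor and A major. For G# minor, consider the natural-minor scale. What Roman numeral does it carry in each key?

VI in G# minor; V in A major

The scale of G# minor (natural minor) is G# A# B C# D# E F#; E is degree 6, and the triad built there (E-G#-B) is major, so it is VI.
The scale of A major is A B C# D E F# G#; E is degree 5, and the triad built there (E-G#-B) is major, so it is V.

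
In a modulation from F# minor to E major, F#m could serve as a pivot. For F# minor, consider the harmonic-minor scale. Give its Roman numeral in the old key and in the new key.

The scale of F# minor (harmonic minor) is F# G# A B C# D E#; F# is degree 1, and the triad built there (F#-A-C#) is minor, so it is i.
The scale of E major is E F# G# A B C# D#; F# is degree 2, and the triad built there (F#-A-C#) is minor, so it is ii.

i in F# minor; ii in E major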